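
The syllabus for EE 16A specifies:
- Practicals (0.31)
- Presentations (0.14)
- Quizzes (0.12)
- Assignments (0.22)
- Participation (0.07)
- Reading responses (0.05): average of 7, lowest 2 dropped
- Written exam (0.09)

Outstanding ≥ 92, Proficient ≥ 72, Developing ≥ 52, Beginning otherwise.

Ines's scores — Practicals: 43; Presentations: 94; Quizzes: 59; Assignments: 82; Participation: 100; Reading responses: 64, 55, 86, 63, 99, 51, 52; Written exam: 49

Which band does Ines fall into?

Developing

Reading responses: drop 51, 52 → average of remaining 5 = 367/5 = 73.4
Weighted total:
  Practicals 43 × 0.31 = 13.33
  Presentations 94 × 0.14 = 13.16
  Quizzes 59 × 0.12 = 7.08
  Assignments 82 × 0.22 = 18.04
  Participation 100 × 0.07 = 7
  Reading responses 73.4 × 0.05 = 3.67
  Written exam 49 × 0.09 = 4.41
Sum = 66.69
66.69 is ≥ 52 and < 72 → Developing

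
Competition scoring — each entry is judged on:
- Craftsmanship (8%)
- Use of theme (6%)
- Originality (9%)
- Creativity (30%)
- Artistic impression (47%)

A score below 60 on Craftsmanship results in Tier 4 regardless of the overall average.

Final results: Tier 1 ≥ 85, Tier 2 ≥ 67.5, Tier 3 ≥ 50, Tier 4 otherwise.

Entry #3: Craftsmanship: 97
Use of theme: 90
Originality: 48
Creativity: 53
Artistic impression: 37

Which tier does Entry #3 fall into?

Craftsmanship score 97 ≥ 60: minimum met.
Weighted total:
  Craftsmanship 97 × 0.08 = 7.76
  Use of theme 90 × 0.06 = 5.4
  Originality 48 × 0.09 = 4.32
  Creativity 53 × 0.3 = 15.9
  Artistic impression 37 × 0.47 = 17.39
Sum = 50.77
50.77 is ≥ 50 and < 67.5 → Tier 3

Tier 3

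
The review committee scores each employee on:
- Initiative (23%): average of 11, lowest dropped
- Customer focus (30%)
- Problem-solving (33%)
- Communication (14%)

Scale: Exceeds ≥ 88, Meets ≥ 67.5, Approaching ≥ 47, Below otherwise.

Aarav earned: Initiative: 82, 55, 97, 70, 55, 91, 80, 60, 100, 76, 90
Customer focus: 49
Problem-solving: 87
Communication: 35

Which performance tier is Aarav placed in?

Initiative: drop 55 → average of remaining 10 = 801/10 = 80.1
Weighted total:
  Initiative 80.1 × 0.23 = 18.423
  Customer focus 49 × 0.3 = 14.7
  Problem-solving 87 × 0.33 = 28.71
  Communication 35 × 0.14 = 4.9
Sum = 66.733
66.733 is ≥ 47 and < 67.5 → Approaching

Approaching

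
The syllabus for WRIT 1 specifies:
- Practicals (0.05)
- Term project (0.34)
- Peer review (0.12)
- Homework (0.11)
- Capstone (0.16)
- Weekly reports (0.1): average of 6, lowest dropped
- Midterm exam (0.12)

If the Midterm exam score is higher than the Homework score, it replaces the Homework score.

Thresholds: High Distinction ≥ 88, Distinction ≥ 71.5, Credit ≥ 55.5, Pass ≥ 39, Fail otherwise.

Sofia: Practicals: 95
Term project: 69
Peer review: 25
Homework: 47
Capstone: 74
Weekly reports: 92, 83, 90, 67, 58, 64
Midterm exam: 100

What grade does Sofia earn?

Weekly reports: drop 58 → average of remaining 5 = 396/5 = 79.2
Midterm exam (100) > Homework (47), so Homework counts as 100.
Weighted total:
  Practicals 95 × 0.05 = 4.75
  Term project 69 × 0.34 = 23.46
  Peer review 25 × 0.12 = 3
  Homework 100 × 0.11 = 11
  Capstone 74 × 0.16 = 11.84
  Weekly reports 79.2 × 0.1 = 7.92
  Midterm exam 100 × 0.12 = 12
Sum = 73.97
73.97 is ≥ 71.5 and < 88 → Distinction

Distinction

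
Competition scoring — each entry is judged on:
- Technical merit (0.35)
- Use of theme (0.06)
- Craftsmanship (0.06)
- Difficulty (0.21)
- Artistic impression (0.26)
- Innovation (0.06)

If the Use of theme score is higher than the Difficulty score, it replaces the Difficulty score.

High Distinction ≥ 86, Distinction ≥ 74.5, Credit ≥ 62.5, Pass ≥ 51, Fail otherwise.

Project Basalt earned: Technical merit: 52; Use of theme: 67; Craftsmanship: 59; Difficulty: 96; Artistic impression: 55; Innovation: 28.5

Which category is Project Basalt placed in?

Pass

Use of theme (67) ≤ Difficulty (96), so Difficulty stays at 96.
Weighted total:
  Technical merit 52 × 0.35 = 18.2
  Use of theme 67 × 0.06 = 4.02
  Craftsmanship 59 × 0.06 = 3.54
  Difficulty 96 × 0.21 = 20.16
  Artistic impression 55 × 0.26 = 14.3
  Innovation 28.5 × 0.06 = 1.71
Sum = 61.93
61.93 is ≥ 51 and < 62.5 → Pass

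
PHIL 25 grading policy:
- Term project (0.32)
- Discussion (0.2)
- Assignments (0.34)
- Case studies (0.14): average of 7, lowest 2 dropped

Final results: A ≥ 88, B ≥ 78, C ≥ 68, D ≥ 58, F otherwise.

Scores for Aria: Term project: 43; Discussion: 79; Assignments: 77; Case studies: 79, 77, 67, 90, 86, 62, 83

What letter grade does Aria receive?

D

Case studies: drop 62, 67 → average of remaining 5 = 415/5 = 83
Weighted total:
  Term project 43 × 0.32 = 13.76
  Discussion 79 × 0.2 = 15.8
  Assignments 77 × 0.34 = 26.18
  Case studies 83 × 0.14 = 11.62
Sum = 67.36
67.36 is ≥ 58 and < 68 → D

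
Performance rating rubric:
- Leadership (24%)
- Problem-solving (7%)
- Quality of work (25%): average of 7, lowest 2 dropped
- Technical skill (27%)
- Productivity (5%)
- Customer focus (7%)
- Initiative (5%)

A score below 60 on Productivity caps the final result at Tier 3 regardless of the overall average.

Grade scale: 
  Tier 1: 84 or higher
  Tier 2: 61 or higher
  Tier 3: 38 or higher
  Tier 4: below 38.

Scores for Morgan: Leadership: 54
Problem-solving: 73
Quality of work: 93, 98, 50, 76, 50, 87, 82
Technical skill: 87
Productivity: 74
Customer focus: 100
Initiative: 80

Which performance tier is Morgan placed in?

Quality of work: drop 50, 50 → average of remaining 5 = 436/5 = 87.2
Productivity score 74 ≥ 60: minimum met.
Weighted total:
  Leadership 54 × 0.24 = 12.96
  Problem-solving 73 × 0.07 = 5.11
  Quality of work 87.2 × 0.25 = 21.8
  Technical skill 87 × 0.27 = 23.49
  Productivity 74 × 0.05 = 3.7
  Customer focus 100 × 0.07 = 7
  Initiative 80 × 0.05 = 4
Sum = 78.06
78.06 is ≥ 61 and < 84 → Tier 2

Tier 2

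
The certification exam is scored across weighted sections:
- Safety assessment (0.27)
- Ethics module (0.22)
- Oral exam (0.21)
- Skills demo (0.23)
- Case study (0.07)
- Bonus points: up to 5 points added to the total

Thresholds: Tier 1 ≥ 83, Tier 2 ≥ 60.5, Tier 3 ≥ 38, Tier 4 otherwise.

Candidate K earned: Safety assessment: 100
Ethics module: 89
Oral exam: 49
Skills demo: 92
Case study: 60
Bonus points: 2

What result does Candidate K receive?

Tier 1

Weighted total:
  Safety assessment 100 × 0.27 = 27
  Ethics module 89 × 0.22 = 19.58
  Oral exam 49 × 0.21 = 10.29
  Skills demo 92 × 0.23 = 21.16
  Case study 60 × 0.07 = 4.2
Sum = 82.23
Bonus points: 82.23 + 2 = 84.23
84.23 ≥ 83 → Tier 1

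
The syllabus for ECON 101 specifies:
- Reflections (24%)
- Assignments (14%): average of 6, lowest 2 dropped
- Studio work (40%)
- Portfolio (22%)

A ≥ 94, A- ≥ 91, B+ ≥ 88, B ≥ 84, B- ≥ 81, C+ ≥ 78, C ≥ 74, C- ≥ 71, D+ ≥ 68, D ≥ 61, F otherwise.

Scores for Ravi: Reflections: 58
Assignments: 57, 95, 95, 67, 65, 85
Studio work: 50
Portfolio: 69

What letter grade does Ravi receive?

Assignments: drop 57, 65 → average of remaining 4 = 342/4 = 85.5
Weighted total:
  Reflections 58 × 0.24 = 13.92
  Assignments 85.5 × 0.14 = 11.97
  Studio work 50 × 0.4 = 20
  Portfolio 69 × 0.22 = 15.18
Sum = 61.07
61.07 is ≥ 61 and < 68 → D

D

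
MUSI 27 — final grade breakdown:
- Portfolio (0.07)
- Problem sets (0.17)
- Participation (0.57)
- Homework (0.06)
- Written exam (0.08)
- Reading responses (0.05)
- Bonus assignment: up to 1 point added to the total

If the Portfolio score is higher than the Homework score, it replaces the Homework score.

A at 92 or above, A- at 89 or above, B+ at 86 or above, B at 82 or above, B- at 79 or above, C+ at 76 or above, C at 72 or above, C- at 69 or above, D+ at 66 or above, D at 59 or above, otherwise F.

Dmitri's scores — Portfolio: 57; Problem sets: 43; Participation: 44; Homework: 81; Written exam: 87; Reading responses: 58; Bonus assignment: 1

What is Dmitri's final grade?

F

Portfolio (57) ≤ Homework (81), so Homework stays at 81.
Weighted total:
  Portfolio 57 × 0.07 = 3.99
  Problem sets 43 × 0.17 = 7.31
  Participation 44 × 0.57 = 25.08
  Homework 81 × 0.06 = 4.86
  Written exam 87 × 0.08 = 6.96
  Reading responses 58 × 0.05 = 2.9
Sum = 51.1
Bonus assignment: 51.1 + 1 = 52.1
52.1 < 59 → F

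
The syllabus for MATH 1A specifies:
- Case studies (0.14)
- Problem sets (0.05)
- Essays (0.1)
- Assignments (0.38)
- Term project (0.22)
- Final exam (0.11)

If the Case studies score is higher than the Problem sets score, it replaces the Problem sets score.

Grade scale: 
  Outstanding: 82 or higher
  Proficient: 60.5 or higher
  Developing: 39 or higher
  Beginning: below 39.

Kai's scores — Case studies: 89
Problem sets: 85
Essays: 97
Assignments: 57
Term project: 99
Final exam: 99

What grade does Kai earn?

Proficient

Case studies (89) > Problem sets (85), so Problem sets counts as 89.
Weighted total:
  Case studies 89 × 0.14 = 12.46
  Problem sets 89 × 0.05 = 4.45
  Essays 97 × 0.1 = 9.7
  Assignments 57 × 0.38 = 21.66
  Term project 99 × 0.22 = 21.78
  Final exam 99 × 0.11 = 10.89
Sum = 80.94
80.94 is ≥ 60.5 and < 82 → Proficient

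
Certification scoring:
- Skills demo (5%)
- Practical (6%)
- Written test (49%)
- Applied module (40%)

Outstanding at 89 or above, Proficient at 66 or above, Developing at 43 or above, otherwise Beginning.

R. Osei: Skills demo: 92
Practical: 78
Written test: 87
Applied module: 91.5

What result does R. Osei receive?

Proficient

Weighted total:
  Skills demo 92 × 0.05 = 4.6
  Practical 78 × 0.06 = 4.68
  Written test 87 × 0.49 = 42.63
  Applied module 91.5 × 0.4 = 36.6
Sum = 88.51
88.51 is ≥ 66 and < 89 → Proficient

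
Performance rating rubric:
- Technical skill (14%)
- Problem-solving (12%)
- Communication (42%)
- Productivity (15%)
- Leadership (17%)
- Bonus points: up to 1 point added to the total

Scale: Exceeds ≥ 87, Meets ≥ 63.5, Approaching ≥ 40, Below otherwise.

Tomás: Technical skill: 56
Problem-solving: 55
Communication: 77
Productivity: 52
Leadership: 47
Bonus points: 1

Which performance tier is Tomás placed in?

Meets

Weighted total:
  Technical skill 56 × 0.14 = 7.84
  Problem-solving 55 × 0.12 = 6.6
  Communication 77 × 0.42 = 32.34
  Productivity 52 × 0.15 = 7.8
  Leadership 47 × 0.17 = 7.99
Sum = 62.57
Bonus points: 62.57 + 1 = 63.57
63.57 is ≥ 63.5 and < 87 → Meets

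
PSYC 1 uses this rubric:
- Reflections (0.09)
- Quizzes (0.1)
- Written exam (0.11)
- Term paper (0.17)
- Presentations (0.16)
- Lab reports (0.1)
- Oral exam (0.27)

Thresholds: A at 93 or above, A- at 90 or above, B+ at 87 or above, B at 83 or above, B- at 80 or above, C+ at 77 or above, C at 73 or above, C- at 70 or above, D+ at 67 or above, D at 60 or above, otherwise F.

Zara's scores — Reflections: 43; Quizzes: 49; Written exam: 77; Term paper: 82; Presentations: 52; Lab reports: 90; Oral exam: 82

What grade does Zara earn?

C-

Weighted total:
  Reflections 43 × 0.09 = 3.87
  Quizzes 49 × 0.1 = 4.9
  Written exam 77 × 0.11 = 8.47
  Term paper 82 × 0.17 = 13.94
  Presentations 52 × 0.16 = 8.32
  Lab reports 90 × 0.1 = 9
  Oral exam 82 × 0.27 = 22.14
Sum = 70.64
70.64 is ≥ 70 and < 73 → C-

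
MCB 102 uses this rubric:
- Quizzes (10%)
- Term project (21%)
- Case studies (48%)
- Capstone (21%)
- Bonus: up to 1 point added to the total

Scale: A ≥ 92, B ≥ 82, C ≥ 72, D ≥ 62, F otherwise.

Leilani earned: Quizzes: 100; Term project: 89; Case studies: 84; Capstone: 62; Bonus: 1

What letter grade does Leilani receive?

Weighted total:
  Quizzes 100 × 0.1 = 10
  Term project 89 × 0.21 = 18.69
  Case studies 84 × 0.48 = 40.32
  Capstone 62 × 0.21 = 13.02
Sum = 82.03
Bonus: 82.03 + 1 = 83.03
83.03 is ≥ 82 and < 92 → B

B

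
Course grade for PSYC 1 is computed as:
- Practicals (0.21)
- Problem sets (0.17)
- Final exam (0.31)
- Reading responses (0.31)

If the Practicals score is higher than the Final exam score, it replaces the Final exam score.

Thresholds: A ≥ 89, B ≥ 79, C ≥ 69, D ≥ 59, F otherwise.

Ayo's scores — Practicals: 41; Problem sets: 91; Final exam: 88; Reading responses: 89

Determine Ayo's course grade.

Practicals (41) ≤ Final exam (88), so Final exam stays at 88.
Weighted total:
  Practicals 41 × 0.21 = 8.61
  Problem sets 91 × 0.17 = 15.47
  Final exam 88 × 0.31 = 27.28
  Reading responses 89 × 0.31 = 27.59
Sum = 78.95
78.95 is ≥ 69 and < 79 → C

C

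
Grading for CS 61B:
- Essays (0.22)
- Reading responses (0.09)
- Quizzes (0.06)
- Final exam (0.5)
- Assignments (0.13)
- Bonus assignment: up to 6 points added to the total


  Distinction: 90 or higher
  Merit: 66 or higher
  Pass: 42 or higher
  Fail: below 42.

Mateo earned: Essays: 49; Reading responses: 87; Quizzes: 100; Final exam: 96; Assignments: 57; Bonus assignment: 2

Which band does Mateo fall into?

Merit

Weighted total:
  Essays 49 × 0.22 = 10.78
  Reading responses 87 × 0.09 = 7.83
  Quizzes 100 × 0.06 = 6
  Final exam 96 × 0.5 = 48
  Assignments 57 × 0.13 = 7.41
Sum = 80.02
Bonus assignment: 80.02 + 2 = 82.02
82.02 is ≥ 66 and < 90 → Merit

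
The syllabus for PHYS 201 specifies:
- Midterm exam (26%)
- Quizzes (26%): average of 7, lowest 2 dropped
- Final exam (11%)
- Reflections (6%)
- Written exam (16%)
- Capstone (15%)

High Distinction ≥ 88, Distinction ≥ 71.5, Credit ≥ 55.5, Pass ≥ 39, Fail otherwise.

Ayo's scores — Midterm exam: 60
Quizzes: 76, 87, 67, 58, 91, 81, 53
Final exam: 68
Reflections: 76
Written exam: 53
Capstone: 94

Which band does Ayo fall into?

Credit

Quizzes: drop 53, 58 → average of remaining 5 = 402/5 = 80.4
Weighted total:
  Midterm exam 60 × 0.26 = 15.6
  Quizzes 80.4 × 0.26 = 20.904
  Final exam 68 × 0.11 = 7.48
  Reflections 76 × 0.06 = 4.56
  Written exam 53 × 0.16 = 8.48
  Capstone 94 × 0.15 = 14.1
Sum = 71.124
71.124 is ≥ 55.5 and < 71.5 → Credit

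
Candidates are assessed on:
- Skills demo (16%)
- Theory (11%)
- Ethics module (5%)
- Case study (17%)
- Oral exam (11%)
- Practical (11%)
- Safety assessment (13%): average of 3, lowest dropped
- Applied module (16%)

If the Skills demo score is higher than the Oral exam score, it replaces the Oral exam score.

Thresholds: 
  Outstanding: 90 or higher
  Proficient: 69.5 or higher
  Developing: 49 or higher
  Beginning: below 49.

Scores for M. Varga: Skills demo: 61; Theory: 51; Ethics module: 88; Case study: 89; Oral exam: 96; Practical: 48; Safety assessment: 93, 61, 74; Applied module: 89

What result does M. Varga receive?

Safety assessment: drop 61 → average of remaining 2 = 167/2 = 83.5
Skills demo (61) ≤ Oral exam (96), so Oral exam stays at 96.
Weighted total:
  Skills demo 61 × 0.16 = 9.76
  Theory 51 × 0.11 = 5.61
  Ethics module 88 × 0.05 = 4.4
  Case study 89 × 0.17 = 15.13
  Oral exam 96 × 0.11 = 10.56
  Practical 48 × 0.11 = 5.28
  Safety assessment 83.5 × 0.13 = 10.855
  Applied module 89 × 0.16 = 14.24
Sum = 75.835
75.835 is ≥ 69.5 and < 90 → Proficient

Proficient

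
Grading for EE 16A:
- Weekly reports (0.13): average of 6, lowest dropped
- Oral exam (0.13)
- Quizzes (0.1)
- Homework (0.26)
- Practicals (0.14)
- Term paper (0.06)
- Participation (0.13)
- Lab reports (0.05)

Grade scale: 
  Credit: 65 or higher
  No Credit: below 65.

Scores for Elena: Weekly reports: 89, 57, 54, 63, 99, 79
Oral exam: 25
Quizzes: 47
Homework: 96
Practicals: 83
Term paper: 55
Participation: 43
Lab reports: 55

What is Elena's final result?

Weekly reports: drop 54 → average of remaining 5 = 387/5 = 77.4
Weighted total:
  Weekly reports 77.4 × 0.13 = 10.062
  Oral exam 25 × 0.13 = 3.25
  Quizzes 47 × 0.1 = 4.7
  Homework 96 × 0.26 = 24.96
  Practicals 83 × 0.14 = 11.62
  Term paper 55 × 0.06 = 3.3
  Participation 43 × 0.13 = 5.59
  Lab reports 55 × 0.05 = 2.75
Sum = 66.232
66.232 ≥ 65 → Credit

Credit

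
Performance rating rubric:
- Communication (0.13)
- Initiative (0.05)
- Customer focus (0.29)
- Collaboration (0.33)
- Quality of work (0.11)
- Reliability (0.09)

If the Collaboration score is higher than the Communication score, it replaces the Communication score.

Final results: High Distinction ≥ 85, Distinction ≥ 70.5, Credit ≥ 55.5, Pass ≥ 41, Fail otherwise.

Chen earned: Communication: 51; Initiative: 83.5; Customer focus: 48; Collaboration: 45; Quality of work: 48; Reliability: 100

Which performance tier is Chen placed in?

Pass

Collaboration (45) ≤ Communication (51), so Communication stays at 51.
Weighted total:
  Communication 51 × 0.13 = 6.63
  Initiative 83.5 × 0.05 = 4.175
  Customer focus 48 × 0.29 = 13.92
  Collaboration 45 × 0.33 = 14.85
  Quality of work 48 × 0.11 = 5.28
  Reliability 100 × 0.09 = 9
Sum = 53.855
53.855 is ≥ 41 and < 55.5 → Pass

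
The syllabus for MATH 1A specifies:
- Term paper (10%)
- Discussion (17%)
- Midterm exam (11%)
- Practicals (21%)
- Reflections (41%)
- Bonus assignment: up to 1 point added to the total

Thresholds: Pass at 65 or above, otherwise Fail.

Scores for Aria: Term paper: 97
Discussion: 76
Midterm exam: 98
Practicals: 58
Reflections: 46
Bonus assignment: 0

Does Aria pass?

Weighted total:
  Term paper 97 × 0.1 = 9.7
  Discussion 76 × 0.17 = 12.92
  Midterm exam 98 × 0.11 = 10.78
  Practicals 58 × 0.21 = 12.18
  Reflections 46 × 0.41 = 18.86
Sum = 64.44
Bonus assignment: 64.44 + 0 = 64.44
64.44 < 65 → Fail

Fail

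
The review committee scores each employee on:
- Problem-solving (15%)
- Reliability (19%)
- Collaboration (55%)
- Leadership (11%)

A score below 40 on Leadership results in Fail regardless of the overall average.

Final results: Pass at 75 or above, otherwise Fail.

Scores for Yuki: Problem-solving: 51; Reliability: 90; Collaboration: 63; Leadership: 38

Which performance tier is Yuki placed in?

Fail

Leadership score 38 < 40: minimum not met.
Weighted total:
  Problem-solving 51 × 0.15 = 7.65
  Reliability 90 × 0.19 = 17.1
  Collaboration 63 × 0.55 = 34.65
  Leadership 38 × 0.11 = 4.18
Sum = 63.58
Because the Leadership minimum was not met, the result is Fail.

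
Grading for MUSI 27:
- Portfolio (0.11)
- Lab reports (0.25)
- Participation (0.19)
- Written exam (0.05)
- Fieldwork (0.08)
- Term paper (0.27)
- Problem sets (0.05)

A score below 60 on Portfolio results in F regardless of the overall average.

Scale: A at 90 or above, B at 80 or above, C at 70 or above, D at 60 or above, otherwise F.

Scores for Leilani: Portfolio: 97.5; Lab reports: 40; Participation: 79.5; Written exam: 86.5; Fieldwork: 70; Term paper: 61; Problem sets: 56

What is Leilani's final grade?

Portfolio score 97.5 ≥ 60: minimum met.
Weighted total:
  Portfolio 97.5 × 0.11 = 10.725
  Lab reports 40 × 0.25 = 10
  Participation 79.5 × 0.19 = 15.105
  Written exam 86.5 × 0.05 = 4.325
  Fieldwork 70 × 0.08 = 5.6
  Term paper 61 × 0.27 = 16.47
  Problem sets 56 × 0.05 = 2.8
Sum = 65.025
65.025 is ≥ 60 and < 70 → D

D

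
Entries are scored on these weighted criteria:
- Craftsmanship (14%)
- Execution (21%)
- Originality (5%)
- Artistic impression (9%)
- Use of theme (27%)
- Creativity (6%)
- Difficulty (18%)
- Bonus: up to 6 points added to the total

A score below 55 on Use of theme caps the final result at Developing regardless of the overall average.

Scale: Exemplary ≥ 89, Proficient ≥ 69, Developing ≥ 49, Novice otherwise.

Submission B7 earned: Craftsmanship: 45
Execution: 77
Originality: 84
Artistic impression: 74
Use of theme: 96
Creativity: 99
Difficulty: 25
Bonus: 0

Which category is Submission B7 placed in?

Use of theme score 96 ≥ 55: minimum met.
Weighted total:
  Craftsmanship 45 × 0.14 = 6.3
  Execution 77 × 0.21 = 16.17
  Originality 84 × 0.05 = 4.2
  Artistic impression 74 × 0.09 = 6.66
  Use of theme 96 × 0.27 = 25.92
  Creativity 99 × 0.06 = 5.94
  Difficulty 25 × 0.18 = 4.5
Sum = 69.69
Bonus: 69.69 + 0 = 69.69
69.69 is ≥ 69 and < 89 → Proficient

Proficient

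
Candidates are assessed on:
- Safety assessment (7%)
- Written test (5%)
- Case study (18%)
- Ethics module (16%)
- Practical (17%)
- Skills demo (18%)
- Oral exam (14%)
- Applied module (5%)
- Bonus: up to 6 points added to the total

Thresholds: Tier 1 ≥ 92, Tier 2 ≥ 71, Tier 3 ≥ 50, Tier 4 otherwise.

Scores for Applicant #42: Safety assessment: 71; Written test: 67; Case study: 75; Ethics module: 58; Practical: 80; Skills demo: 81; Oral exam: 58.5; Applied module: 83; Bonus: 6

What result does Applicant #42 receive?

Weighted total:
  Safety assessment 71 × 0.07 = 4.97
  Written test 67 × 0.05 = 3.35
  Case study 75 × 0.18 = 13.5
  Ethics module 58 × 0.16 = 9.28
  Practical 80 × 0.17 = 13.6
  Skills demo 81 × 0.18 = 14.58
  Oral exam 58.5 × 0.14 = 8.19
  Applied module 83 × 0.05 = 4.15
Sum = 71.62
Bonus: 71.62 + 6 = 77.62
77.62 is ≥ 71 and < 92 → Tier 2

Tier 2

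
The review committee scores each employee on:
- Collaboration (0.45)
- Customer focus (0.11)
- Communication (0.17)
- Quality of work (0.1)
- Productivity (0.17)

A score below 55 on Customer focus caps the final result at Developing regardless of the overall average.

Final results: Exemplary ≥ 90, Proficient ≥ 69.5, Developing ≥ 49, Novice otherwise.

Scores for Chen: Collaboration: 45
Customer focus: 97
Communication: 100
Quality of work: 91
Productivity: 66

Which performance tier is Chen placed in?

Developing

Customer focus score 97 ≥ 55: minimum met.
Weighted total:
  Collaboration 45 × 0.45 = 20.25
  Customer focus 97 × 0.11 = 10.67
  Communication 100 × 0.17 = 17
  Quality of work 91 × 0.1 = 9.1
  Productivity 66 × 0.17 = 11.22
Sum = 68.24
68.24 is ≥ 49 and < 69.5 → Developing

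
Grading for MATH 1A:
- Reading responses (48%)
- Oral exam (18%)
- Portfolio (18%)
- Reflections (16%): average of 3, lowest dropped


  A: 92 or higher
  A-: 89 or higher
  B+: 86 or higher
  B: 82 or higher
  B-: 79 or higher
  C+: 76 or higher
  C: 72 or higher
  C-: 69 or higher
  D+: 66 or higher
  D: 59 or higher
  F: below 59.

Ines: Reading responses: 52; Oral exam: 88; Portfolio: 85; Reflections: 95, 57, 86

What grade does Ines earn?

C-

Reflections: drop 57 → average of remaining 2 = 181/2 = 90.5
Weighted total:
  Reading responses 52 × 0.48 = 24.96
  Oral exam 88 × 0.18 = 15.84
  Portfolio 85 × 0.18 = 15.3
  Reflections 90.5 × 0.16 = 14.48
Sum = 70.58
70.58 is ≥ 69 and < 72 → C-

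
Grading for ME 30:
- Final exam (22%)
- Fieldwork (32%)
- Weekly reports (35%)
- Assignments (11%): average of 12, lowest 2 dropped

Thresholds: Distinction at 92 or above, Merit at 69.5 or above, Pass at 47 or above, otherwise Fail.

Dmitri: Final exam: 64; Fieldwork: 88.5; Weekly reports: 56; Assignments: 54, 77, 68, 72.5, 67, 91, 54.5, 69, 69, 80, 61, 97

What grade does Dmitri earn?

Merit

Assignments: drop 54, 54.5 → average of remaining 10 = 751.5/10 = 75.15
Weighted total:
  Final exam 64 × 0.22 = 14.08
  Fieldwork 88.5 × 0.32 = 28.32
  Weekly reports 56 × 0.35 = 19.6
  Assignments 75.15 × 0.11 = 8.2665
Sum = 70.2665
70.2665 is ≥ 69.5 and < 92 → Merit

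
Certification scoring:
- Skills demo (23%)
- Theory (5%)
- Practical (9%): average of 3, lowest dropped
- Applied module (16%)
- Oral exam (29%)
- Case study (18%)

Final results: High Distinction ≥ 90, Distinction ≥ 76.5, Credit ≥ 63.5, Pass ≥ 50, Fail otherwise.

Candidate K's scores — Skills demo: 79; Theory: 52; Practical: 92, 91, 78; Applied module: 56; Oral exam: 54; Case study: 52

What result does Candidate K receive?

Practical: drop 78 → average of remaining 2 = 183/2 = 91.5
Weighted total:
  Skills demo 79 × 0.23 = 18.17
  Theory 52 × 0.05 = 2.6
  Practical 91.5 × 0.09 = 8.235
  Applied module 56 × 0.16 = 8.96
  Oral exam 54 × 0.29 = 15.66
  Case study 52 × 0.18 = 9.36
Sum = 62.985
62.985 is ≥ 50 and < 63.5 → Pass

Pass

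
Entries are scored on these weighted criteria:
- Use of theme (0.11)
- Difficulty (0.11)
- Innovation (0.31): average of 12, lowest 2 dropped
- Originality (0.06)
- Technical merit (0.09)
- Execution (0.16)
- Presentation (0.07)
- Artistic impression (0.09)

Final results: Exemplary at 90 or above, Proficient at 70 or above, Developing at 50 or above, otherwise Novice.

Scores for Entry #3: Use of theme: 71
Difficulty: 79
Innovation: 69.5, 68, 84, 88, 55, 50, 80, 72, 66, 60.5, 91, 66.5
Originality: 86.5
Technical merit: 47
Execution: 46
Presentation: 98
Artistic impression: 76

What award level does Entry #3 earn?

Innovation: drop 50, 55 → average of remaining 10 = 745.5/10 = 74.55
Weighted total:
  Use of theme 71 × 0.11 = 7.81
  Difficulty 79 × 0.11 = 8.69
  Innovation 74.55 × 0.31 = 23.1105
  Originality 86.5 × 0.06 = 5.19
  Technical merit 47 × 0.09 = 4.23
  Execution 46 × 0.16 = 7.36
  Presentation 98 × 0.07 = 6.86
  Artistic impression 76 × 0.09 = 6.84
Sum = 70.0905
70.0905 is ≥ 70 and < 90 → Proficient

Proficient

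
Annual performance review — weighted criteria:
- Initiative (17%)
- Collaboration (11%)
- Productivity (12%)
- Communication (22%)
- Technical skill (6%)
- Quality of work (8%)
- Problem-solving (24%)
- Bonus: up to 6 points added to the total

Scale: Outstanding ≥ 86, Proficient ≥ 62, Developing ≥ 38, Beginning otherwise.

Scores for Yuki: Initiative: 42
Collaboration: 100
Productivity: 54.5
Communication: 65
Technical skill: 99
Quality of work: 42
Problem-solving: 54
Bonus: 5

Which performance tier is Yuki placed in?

Weighted total:
  Initiative 42 × 0.17 = 7.14
  Collaboration 100 × 0.11 = 11
  Productivity 54.5 × 0.12 = 6.54
  Communication 65 × 0.22 = 14.3
  Technical skill 99 × 0.06 = 5.94
  Quality of work 42 × 0.08 = 3.36
  Problem-solving 54 × 0.24 = 12.96
Sum = 61.24
Bonus: 61.24 + 5 = 66.24
66.24 is ≥ 62 and < 86 → Proficient

Proficient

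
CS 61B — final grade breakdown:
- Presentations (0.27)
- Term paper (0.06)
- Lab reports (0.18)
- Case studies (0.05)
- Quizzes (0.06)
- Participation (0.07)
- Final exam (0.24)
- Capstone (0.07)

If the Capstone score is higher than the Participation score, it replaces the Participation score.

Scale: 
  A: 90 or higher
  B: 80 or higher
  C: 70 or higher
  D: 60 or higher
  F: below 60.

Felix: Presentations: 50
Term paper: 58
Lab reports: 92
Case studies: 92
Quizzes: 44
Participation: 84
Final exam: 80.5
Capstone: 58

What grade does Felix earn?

Capstone (58) ≤ Participation (84), so Participation stays at 84.
Weighted total:
  Presentations 50 × 0.27 = 13.5
  Term paper 58 × 0.06 = 3.48
  Lab reports 92 × 0.18 = 16.56
  Case studies 92 × 0.05 = 4.6
  Quizzes 44 × 0.06 = 2.64
  Participation 84 × 0.07 = 5.88
  Final exam 80.5 × 0.24 = 19.32
  Capstone 58 × 0.07 = 4.06
Sum = 70.04
70.04 is ≥ 70 and < 80 → C

C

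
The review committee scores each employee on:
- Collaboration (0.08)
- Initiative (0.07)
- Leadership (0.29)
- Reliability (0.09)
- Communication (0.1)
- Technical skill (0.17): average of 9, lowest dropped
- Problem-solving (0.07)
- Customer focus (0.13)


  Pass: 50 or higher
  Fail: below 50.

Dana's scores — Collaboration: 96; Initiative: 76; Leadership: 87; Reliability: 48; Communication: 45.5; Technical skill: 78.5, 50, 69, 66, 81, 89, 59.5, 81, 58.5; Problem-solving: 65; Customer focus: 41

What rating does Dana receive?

Pass

Technical skill: drop 50 → average of remaining 8 = 582.5/8 = 72.8125
Weighted total:
  Collaboration 96 × 0.08 = 7.68
  Initiative 76 × 0.07 = 5.32
  Leadership 87 × 0.29 = 25.23
  Reliability 48 × 0.09 = 4.32
  Communication 45.5 × 0.1 = 4.55
  Technical skill 72.8125 × 0.17 = 12.378125
  Problem-solving 65 × 0.07 = 4.55
  Customer focus 41 × 0.13 = 5.33
Sum = 69.358125
69.358125 ≥ 50 → Pass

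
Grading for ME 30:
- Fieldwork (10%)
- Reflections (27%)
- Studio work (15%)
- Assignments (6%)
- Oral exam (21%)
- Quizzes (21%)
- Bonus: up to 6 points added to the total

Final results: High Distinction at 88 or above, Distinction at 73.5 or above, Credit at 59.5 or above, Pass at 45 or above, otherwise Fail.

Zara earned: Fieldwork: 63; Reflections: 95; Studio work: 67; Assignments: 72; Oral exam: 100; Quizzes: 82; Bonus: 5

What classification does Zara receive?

Weighted total:
  Fieldwork 63 × 0.1 = 6.3
  Reflections 95 × 0.27 = 25.65
  Studio work 67 × 0.15 = 10.05
  Assignments 72 × 0.06 = 4.32
  Oral exam 100 × 0.21 = 21
  Quizzes 82 × 0.21 = 17.22
Sum = 84.54
Bonus: 84.54 + 5 = 89.54
89.54 ≥ 88 → High Distinction

High Distinction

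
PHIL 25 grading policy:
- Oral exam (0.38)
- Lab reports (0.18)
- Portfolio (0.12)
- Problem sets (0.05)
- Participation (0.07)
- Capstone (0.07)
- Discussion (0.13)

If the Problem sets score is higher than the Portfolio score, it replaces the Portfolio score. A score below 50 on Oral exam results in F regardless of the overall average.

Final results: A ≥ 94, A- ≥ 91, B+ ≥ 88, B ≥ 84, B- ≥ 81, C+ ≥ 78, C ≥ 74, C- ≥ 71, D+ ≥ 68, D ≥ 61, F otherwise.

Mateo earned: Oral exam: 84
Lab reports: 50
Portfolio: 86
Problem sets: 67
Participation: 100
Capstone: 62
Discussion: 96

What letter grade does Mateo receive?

C+

Problem sets (67) ≤ Portfolio (86), so Portfolio stays at 86.
Oral exam score 84 ≥ 50: minimum met.
Weighted total:
  Oral exam 84 × 0.38 = 31.92
  Lab reports 50 × 0.18 = 9
  Portfolio 86 × 0.12 = 10.32
  Problem sets 67 × 0.05 = 3.35
  Participation 100 × 0.07 = 7
  Capstone 62 × 0.07 = 4.34
  Discussion 96 × 0.13 = 12.48
Sum = 78.41
78.41 is ≥ 78 and < 81 → C+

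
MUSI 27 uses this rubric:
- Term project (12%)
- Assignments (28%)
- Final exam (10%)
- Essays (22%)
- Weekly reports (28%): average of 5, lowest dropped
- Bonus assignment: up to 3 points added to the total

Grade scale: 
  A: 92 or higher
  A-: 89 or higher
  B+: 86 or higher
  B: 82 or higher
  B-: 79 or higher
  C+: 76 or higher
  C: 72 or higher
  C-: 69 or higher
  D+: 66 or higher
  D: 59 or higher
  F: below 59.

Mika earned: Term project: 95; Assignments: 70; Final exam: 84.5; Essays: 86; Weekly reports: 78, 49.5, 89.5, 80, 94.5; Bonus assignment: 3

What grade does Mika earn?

B

Weekly reports: drop 49.5 → average of remaining 4 = 342/4 = 85.5
Weighted total:
  Term project 95 × 0.12 = 11.4
  Assignments 70 × 0.28 = 19.6
  Final exam 84.5 × 0.1 = 8.45
  Essays 86 × 0.22 = 18.92
  Weekly reports 85.5 × 0.28 = 23.94
Sum = 82.31
Bonus assignment: 82.31 + 3 = 85.31
85.31 is ≥ 82 and < 86 → B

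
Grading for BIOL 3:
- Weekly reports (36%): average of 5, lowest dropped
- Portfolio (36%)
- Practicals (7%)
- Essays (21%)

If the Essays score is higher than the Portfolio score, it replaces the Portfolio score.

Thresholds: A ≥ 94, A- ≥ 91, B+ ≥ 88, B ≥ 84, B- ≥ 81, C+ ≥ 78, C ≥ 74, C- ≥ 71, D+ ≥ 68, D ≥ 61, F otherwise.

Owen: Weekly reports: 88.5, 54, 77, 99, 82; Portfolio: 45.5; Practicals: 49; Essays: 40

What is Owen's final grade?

Weekly reports: drop 54 → average of remaining 4 = 346.5/4 = 86.625
Essays (40) ≤ Portfolio (45.5), so Portfolio stays at 45.5.
Weighted total:
  Weekly reports 86.625 × 0.36 = 31.185
  Portfolio 45.5 × 0.36 = 16.38
  Practicals 49 × 0.07 = 3.43
  Essays 40 × 0.21 = 8.4
Sum = 59.395
59.395 < 61 → F

F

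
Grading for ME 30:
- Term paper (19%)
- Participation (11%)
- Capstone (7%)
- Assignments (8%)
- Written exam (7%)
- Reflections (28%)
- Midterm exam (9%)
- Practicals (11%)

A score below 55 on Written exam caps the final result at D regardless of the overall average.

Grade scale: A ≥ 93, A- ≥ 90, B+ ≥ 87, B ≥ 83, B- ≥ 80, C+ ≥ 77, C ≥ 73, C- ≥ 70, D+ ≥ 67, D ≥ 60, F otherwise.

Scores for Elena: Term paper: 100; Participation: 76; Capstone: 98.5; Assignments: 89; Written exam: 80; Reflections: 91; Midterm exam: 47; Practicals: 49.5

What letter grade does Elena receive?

B-

Written exam score 80 ≥ 55: minimum met.
Weighted total:
  Term paper 100 × 0.19 = 19
  Participation 76 × 0.11 = 8.36
  Capstone 98.5 × 0.07 = 6.895
  Assignments 89 × 0.08 = 7.12
  Written exam 80 × 0.07 = 5.6
  Reflections 91 × 0.28 = 25.48
  Midterm exam 47 × 0.09 = 4.23
  Practicals 49.5 × 0.11 = 5.445
Sum = 82.13
82.13 is ≥ 80 and < 83 → B-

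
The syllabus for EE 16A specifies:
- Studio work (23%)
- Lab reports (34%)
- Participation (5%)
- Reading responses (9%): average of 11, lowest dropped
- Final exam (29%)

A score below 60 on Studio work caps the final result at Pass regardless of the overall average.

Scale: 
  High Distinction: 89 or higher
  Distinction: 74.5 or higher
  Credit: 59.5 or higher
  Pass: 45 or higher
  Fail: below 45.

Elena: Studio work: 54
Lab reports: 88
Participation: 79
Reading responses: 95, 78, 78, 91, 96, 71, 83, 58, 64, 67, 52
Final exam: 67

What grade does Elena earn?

Reading responses: drop 52 → average of remaining 10 = 781/10 = 78.1
Studio work score 54 < 60: minimum not met.
Weighted total:
  Studio work 54 × 0.23 = 12.42
  Lab reports 88 × 0.34 = 29.92
  Participation 79 × 0.05 = 3.95
  Reading responses 78.1 × 0.09 = 7.029
  Final exam 67 × 0.29 = 19.43
Sum = 72.749
72.749 would be Credit; cap at Pass applies → Pass.

Pass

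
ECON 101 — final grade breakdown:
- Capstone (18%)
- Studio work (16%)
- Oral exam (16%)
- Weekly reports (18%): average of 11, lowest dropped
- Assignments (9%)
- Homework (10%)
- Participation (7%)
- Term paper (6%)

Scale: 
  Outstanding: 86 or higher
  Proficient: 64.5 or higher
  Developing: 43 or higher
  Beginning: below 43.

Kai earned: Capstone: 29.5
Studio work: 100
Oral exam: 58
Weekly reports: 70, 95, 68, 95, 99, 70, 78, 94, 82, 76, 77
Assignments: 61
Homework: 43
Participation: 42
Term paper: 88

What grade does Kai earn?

Weekly reports: drop 68 → average of remaining 10 = 836/10 = 83.6
Weighted total:
  Capstone 29.5 × 0.18 = 5.31
  Studio work 100 × 0.16 = 16
  Oral exam 58 × 0.16 = 9.28
  Weekly reports 83.6 × 0.18 = 15.048
  Assignments 61 × 0.09 = 5.49
  Homework 43 × 0.1 = 4.3
  Participation 42 × 0.07 = 2.94
  Term paper 88 × 0.06 = 5.28
Sum = 63.648
63.648 is ≥ 43 and < 64.5 → Developing

Developing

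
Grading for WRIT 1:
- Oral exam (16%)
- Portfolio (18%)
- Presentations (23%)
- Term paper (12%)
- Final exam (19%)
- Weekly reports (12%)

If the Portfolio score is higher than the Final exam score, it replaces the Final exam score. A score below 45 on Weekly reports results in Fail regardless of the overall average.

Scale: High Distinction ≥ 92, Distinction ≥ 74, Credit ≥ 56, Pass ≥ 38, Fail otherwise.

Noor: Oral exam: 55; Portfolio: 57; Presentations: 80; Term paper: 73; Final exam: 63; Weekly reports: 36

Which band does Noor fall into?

Fail

Portfolio (57) ≤ Final exam (63), so Final exam stays at 63.
Weekly reports score 36 < 45: minimum not met.
Weighted total:
  Oral exam 55 × 0.16 = 8.8
  Portfolio 57 × 0.18 = 10.26
  Presentations 80 × 0.23 = 18.4
  Term paper 73 × 0.12 = 8.76
  Final exam 63 × 0.19 = 11.97
  Weekly reports 36 × 0.12 = 4.32
Sum = 62.51
Because the Weekly reports minimum was not met, the result is Fail.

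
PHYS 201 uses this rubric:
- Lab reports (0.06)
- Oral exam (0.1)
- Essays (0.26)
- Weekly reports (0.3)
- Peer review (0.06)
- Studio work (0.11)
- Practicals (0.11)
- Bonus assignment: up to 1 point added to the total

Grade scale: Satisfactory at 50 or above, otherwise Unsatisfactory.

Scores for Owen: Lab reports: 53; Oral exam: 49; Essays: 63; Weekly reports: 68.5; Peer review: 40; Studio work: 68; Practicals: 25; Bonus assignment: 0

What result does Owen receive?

Satisfactory

Weighted total:
  Lab reports 53 × 0.06 = 3.18
  Oral exam 49 × 0.1 = 4.9
  Essays 63 × 0.26 = 16.38
  Weekly reports 68.5 × 0.3 = 20.55
  Peer review 40 × 0.06 = 2.4
  Studio work 68 × 0.11 = 7.48
  Practicals 25 × 0.11 = 2.75
Sum = 57.64
Bonus assignment: 57.64 + 0 = 57.64
57.64 ≥ 50 → Satisfactory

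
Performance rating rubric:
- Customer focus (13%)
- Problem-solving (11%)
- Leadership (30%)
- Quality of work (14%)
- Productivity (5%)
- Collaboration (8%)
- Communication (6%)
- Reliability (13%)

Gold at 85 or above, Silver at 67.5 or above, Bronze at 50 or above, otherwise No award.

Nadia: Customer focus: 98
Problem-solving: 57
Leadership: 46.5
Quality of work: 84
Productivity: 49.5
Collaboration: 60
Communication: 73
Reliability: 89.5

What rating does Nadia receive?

Silver

Weighted total:
  Customer focus 98 × 0.13 = 12.74
  Problem-solving 57 × 0.11 = 6.27
  Leadership 46.5 × 0.3 = 13.95
  Quality of work 84 × 0.14 = 11.76
  Productivity 49.5 × 0.05 = 2.475
  Collaboration 60 × 0.08 = 4.8
  Communication 73 × 0.06 = 4.38
  Reliability 89.5 × 0.13 = 11.635
Sum = 68.01
68.01 is ≥ 67.5 and < 85 → Silver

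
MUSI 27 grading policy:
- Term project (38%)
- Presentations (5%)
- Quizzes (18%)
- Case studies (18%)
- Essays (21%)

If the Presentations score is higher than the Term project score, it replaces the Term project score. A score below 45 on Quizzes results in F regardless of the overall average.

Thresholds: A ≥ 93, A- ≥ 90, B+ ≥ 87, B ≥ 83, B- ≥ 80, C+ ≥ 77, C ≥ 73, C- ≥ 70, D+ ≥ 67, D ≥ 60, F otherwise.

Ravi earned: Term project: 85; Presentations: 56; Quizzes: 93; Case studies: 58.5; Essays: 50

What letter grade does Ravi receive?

Presentations (56) ≤ Term project (85), so Term project stays at 85.
Quizzes score 93 ≥ 45: minimum met.
Weighted total:
  Term project 85 × 0.38 = 32.3
  Presentations 56 × 0.05 = 2.8
  Quizzes 93 × 0.18 = 16.74
  Case studies 58.5 × 0.18 = 10.53
  Essays 50 × 0.21 = 10.5
Sum = 72.87
72.87 is ≥ 70 and < 73 → C-

C-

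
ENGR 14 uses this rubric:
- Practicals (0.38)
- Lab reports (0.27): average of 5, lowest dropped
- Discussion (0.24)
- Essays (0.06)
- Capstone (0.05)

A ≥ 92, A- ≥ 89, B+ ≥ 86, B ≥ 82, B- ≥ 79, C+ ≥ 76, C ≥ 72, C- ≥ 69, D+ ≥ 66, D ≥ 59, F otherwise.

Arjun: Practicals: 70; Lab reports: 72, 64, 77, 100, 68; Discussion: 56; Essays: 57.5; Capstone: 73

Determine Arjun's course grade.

Lab reports: drop 64 → average of remaining 4 = 317/4 = 79.25
Weighted total:
  Practicals 70 × 0.38 = 26.6
  Lab reports 79.25 × 0.27 = 21.3975
  Discussion 56 × 0.24 = 13.44
  Essays 57.5 × 0.06 = 3.45
  Capstone 73 × 0.05 = 3.65
Sum = 68.5375
68.5375 is ≥ 66 and < 69 → D+

D+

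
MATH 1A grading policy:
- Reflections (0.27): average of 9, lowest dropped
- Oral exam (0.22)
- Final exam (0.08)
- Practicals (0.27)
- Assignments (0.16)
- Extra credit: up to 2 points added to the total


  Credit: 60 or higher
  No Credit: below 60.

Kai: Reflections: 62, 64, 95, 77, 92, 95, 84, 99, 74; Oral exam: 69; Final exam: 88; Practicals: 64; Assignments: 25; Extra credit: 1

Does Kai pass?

Reflections: drop 62 → average of remaining 8 = 680/8 = 85
Weighted total:
  Reflections 85 × 0.27 = 22.95
  Oral exam 69 × 0.22 = 15.18
  Final exam 88 × 0.08 = 7.04
  Practicals 64 × 0.27 = 17.28
  Assignments 25 × 0.16 = 4
Sum = 66.45
Extra credit: 66.45 + 1 = 67.45
67.45 ≥ 60 → Credit

Credit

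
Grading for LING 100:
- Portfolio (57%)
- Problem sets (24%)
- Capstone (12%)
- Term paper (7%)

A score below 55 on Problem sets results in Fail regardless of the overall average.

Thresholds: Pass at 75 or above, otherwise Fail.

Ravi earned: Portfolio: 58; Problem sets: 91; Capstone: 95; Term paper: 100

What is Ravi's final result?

Problem sets score 91 ≥ 55: minimum met.
Weighted total:
  Portfolio 58 × 0.57 = 33.06
  Problem sets 91 × 0.24 = 21.84
  Capstone 95 × 0.12 = 11.4
  Term paper 100 × 0.07 = 7
Sum = 73.3
73.3 < 75 → Fail

Fail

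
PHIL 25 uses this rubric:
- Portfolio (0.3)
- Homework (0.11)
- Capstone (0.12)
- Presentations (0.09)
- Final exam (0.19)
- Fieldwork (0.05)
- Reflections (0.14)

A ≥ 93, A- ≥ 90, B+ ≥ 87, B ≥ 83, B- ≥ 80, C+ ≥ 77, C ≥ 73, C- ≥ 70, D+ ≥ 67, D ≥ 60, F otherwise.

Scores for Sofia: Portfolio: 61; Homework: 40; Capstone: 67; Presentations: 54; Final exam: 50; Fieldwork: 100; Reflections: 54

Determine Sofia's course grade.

F

Weighted total:
  Portfolio 61 × 0.3 = 18.3
  Homework 40 × 0.11 = 4.4
  Capstone 67 × 0.12 = 8.04
  Presentations 54 × 0.09 = 4.86
  Final exam 50 × 0.19 = 9.5
  Fieldwork 100 × 0.05 = 5
  Reflections 54 × 0.14 = 7.56
Sum = 57.66
57.66 < 60 → F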